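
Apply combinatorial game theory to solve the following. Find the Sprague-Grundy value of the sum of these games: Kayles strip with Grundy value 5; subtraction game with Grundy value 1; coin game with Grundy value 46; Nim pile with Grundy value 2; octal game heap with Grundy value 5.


By the Sprague-Grundy theorem, the Grundy value of a sum of games is the XOR of individual Grundy values.
Kayles strip: Grundy value = 5. Running XOR: 0 XOR 5 = 5
subtraction game: Grundy value = 1. Running XOR: 5 XOR 1 = 4
coin game: Grundy value = 46. Running XOR: 4 XOR 46 = 42
Nim pile: Grundy value = 2. Running XOR: 42 XOR 2 = 40
octal game heap: Grundy value = 5. Running XOR: 40 XOR 5 = 45
The combined Grundy value is 45.

45


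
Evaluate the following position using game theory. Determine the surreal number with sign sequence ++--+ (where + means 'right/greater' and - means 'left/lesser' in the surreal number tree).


Sign expansion: ++--+
Rule: track bounds (lo, hi), initially (-inf, +inf). On '+', the current value becomes lo and we move to the simplest number in (value, hi): value + 1 if hi = +inf, otherwise the midpoint (value + hi)/2. On '-', the current value becomes hi and we move to value - 1 if lo = -inf, otherwise the midpoint (lo + value)/2.
Start at 0.
Step 1: sign = +, move right. Bounds: (0, +inf). Value = 1
Step 2: sign = +, move right. Bounds: (1, +inf). Value = 2
Step 3: sign = -, move left. Bounds: (1, 2). Value = 3/2
Step 4: sign = -, move left. Bounds: (1, 3/2). Value = 5/4
Step 5: sign = +, move right. Bounds: (5/4, 3/2). Value = 11/8
The surreal number with sign expansion ++--+ is 11/8.

11/8


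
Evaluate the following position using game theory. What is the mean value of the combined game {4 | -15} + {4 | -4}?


G1 = {4 | -15}, G2 = {4 | -4}
Each is a switch {a | b} with numbers a > b; its mean value is (a + b)/2, and mean value is additive over game sums: m(G1 + G2) = m(G1) + m(G2).
Mean of G1 = (4 + (-15))/2 = -11/2 = -11/2
Mean of G2 = (4 + (-4))/2 = 0/2 = 0
Mean of G1 + G2 = -11/2 + 0 = -11/2

-11/2


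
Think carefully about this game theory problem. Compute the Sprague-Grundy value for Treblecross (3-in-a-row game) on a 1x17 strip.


Treblecross: place X on empty cells; 3-in-a-row wins.
Playing within two cells of an existing X lets the opponent win at once, so sensible play treats the cells i-2..i+2 around each X as dead. The player left with no safe cell loses, so this is a normal-play take-away game on strips of safe cells.
Placing X at cell i (0-indexed) of a strip of k safe cells leaves independent strips of sizes max(0, i-2) and max(0, k-i-3). Hence G(k) = mex{ G(max(0,i-2)) XOR G(max(0,k-i-3)) : 0 <= i < k }, with G(0) = 0.
G(1): splits (0,0):0^0=0 -> mex({0}) = 1
G(2): splits (0,0):0^0=0 -> mex({0}) = 1
G(3): splits (0,0):0^0=0 -> mex({0}) = 1
G(4): splits (0,1):0^1=1 (0,0):0^0=0 -> mex({0, 1}) = 2
G(5): splits (0,2):0^1=1 (0,1):0^1=1 (0,0):0^0=0 -> mex({0, 1}) = 2
G(6) = mex({1}) = 0
G(7) = mex({0, 1, 2}) = 3
G(8) = mex({0, 1, 2}) = 3
G(9) = mex({0, 2}) = 1
G(10) = mex({0, 2, 3}) = 1
G(11) = mex({0, 3}) = 1
G(12) = mex({1, 3}) = 0
G(13) = mex({0, 1, 2, 3}) = 4
G(14) = mex({0, 1, 2}) = 3
G(15) = mex({0, 1, 2}) = 3
G(16) = mex({0, 1, 2, 4}) = 3
G(17) = mex({0, 1, 3, 4}) = 2
Therefore G(17) = 2.

2


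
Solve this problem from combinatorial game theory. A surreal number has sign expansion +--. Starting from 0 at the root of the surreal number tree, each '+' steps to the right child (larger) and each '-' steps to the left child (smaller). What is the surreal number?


Sign expansion: +--
Rule: track bounds (lo, hi), initially (-inf, +inf). On '+', the current value becomes lo and we move to the simplest number in (value, hi): value + 1 if hi = +inf, otherwise the midpoint (value + hi)/2. On '-', the current value becomes hi and we move to value - 1 if lo = -inf, otherwise the midpoint (lo + value)/2.
Start at 0.
Step 1: sign = +, move right. Bounds: (0, +inf). Value = 1
Step 2: sign = -, move left. Bounds: (0, 1). Value = 1/2
Step 3: sign = -, move left. Bounds: (0, 1/2). Value = 1/4
The surreal number with sign expansion +-- is 1/4.

1/4


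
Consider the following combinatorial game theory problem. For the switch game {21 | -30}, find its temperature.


The game is {21 | -30}, a switch {a | b} with numbers a > b.
Cooling {a | b} by t gives {a - t | b + t}, which stops being hot when a - t = b + t, i.e. at t = (a - b)/2. So the temperature of a switch is (a - b)/2.
Temperature = (Left option - Right option) / 2
= (21 - (-30)) / 2
= 51 / 2
= 51/2

51/2


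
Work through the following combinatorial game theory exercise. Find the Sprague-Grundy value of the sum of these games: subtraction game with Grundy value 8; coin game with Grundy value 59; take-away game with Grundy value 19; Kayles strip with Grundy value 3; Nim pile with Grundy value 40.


By the Sprague-Grundy theorem, the Grundy value of a sum of games is the XOR of individual Grundy values.
subtraction game: Grundy value = 8. Running XOR: 0 XOR 8 = 8
coin game: Grundy value = 59. Running XOR: 8 XOR 59 = 51
take-away game: Grundy value = 19. Running XOR: 51 XOR 19 = 32
Kayles strip: Grundy value = 3. Running XOR: 32 XOR 3 = 35
Nim pile: Grundy value = 40. Running XOR: 35 XOR 40 = 11
The combined Grundy value is 11.

11


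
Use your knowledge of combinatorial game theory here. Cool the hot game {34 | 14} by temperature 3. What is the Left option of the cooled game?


Original game: {34 | 14} (a switch {a | b} with a > b).
Cooling by t (for t below the temperature (a - b)/2 = 10) taxes each move by t: {a | b} cooled by t is {a - t | b + t}.
Cooling amount: t = 3
Cooled Left option: 34 - 3 = 31
Cooled Right option: 14 + 3 = 17
Cooled game: {31 | 17}
Left option = 31

31


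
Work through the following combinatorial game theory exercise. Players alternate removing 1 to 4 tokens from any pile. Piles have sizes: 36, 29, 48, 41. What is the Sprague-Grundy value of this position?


Subtraction set: {1, 2, 3, 4}
For this subtraction set, G(n) = n mod 5 (period = max + 1 = 5).
Pile 1 (size 36): G(36) = 36 mod 5 = 1
Pile 2 (size 29): G(29) = 29 mod 5 = 4
Pile 3 (size 48): G(48) = 48 mod 5 = 3
Pile 4 (size 41): G(41) = 41 mod 5 = 1
Total Grundy value = XOR of all: 1 XOR 4 XOR 3 XOR 1 = 7

7


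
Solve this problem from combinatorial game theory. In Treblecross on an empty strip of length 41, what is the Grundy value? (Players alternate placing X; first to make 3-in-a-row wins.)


Treblecross: place X on empty cells; 3-in-a-row wins.
Playing within two cells of an existing X lets the opponent win at once, so sensible play treats the cells i-2..i+2 around each X as dead. The player left with no safe cell loses, so this is a normal-play take-away game on strips of safe cells.
Placing X at cell i (0-indexed) of a strip of k safe cells leaves independent strips of sizes max(0, i-2) and max(0, k-i-3). Hence G(k) = mex{ G(max(0,i-2)) XOR G(max(0,k-i-3)) : 0 <= i < k }, with G(0) = 0.
G(1): splits (0,0):0^0=0 -> mex({0}) = 1
G(2): splits (0,0):0^0=0 -> mex({0}) = 1
G(3): splits (0,0):0^0=0 -> mex({0}) = 1
G(4): splits (0,1):0^1=1 (0,0):0^0=0 -> mex({0, 1}) = 2
G(5): splits (0,2):0^1=1 (0,1):0^1=1 (0,0):0^0=0 -> mex({0, 1}) = 2
G(6) = mex({1}) = 0
G(7) = mex({0, 1, 2}) = 3
G(8) = mex({0, 1, 2}) = 3
G(9) = mex({0, 2}) = 1
G(10) = mex({0, 2, 3}) = 1
G(11) = mex({0, 3}) = 1
G(12) = mex({1, 3}) = 0
G(13) = mex({0, 1, 2, 3}) = 4
G(14) = mex({0, 1, 2}) = 3
G(15) = mex({0, 1, 2}) = 3
G(16) = mex({0, 1, 2, 4}) = 3
G(17) = mex({0, 1, 3, 4}) = 2
G(18) = mex({0, 1, 3, 4}) = 2
G(19) = mex({0, 1, 3, 5}) = 2
G(20) = mex({0, 1, 2, 3, 5}) = 4
G(21) = mex({0, 1, 2, 3, 5}) = 4
G(22) = mex({1, 2, 6}) = 0
G(23) = mex({0, 1, 2, 3, 4, 6}) = 5
G(24) = mex({0, 1, 2, 3, 4}) = 5
G(25) = mex({0, 1, 3, 4, 7}) = 2
G(26) = mex({0, 1, 3, 4, 5, 7}) = 2
G(27) = mex({0, 1, 3, 5}) = 2
G(28) = mex({0, 1, 2, 5}) = 3
G(29) = mex({0, 1, 2, 4, 5, 6}) = 3
G(30) = mex({1, 2, 4, 6}) = 0
G(31) = mex({0, 1, 2, 3, 4, 6}) = 5
G(32) = mex({1, 2, 3, 4, 7}) = 0
G(33) = mex({0, 3, 7}) = 1
G(34) = mex({0, 2, 3, 5, 7}) = 1
G(35) = mex({0, 2, 3, 5, 6}) = 1
G(36) = mex({0, 1, 2, 5, 6}) = 3
G(37) = mex({0, 1, 2, 4, 5, 6}) = 3
G(38) = mex({0, 1, 2, 4}) = 3
G(39) = mex({0, 1, 2, 3, 4, 7}) = 5
G(40) = mex({0, 1, 2, 3, 4, 5, 7}) = 6
G(41) = mex({0, 1, 2, 3, 5, 7}) = 4
Therefore G(41) = 4.

4


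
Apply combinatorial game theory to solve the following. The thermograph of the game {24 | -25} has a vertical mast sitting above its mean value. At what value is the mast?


Game = {24 | -25}, a switch {a | b} with numbers a > b.
Its thermograph has left wall a - t and right wall b + t, which meet at t = (a - b)/2, where both equal (a + b)/2. So the mast (mean value) is at (a + b)/2.
Mean = (24 + (-25))/2 = -1/2 = -1/2

-1/2


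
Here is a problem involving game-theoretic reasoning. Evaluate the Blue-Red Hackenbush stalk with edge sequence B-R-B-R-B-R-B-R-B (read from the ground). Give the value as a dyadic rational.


Edges (from ground): B-R-B-R-B-R-B-R-B
By Berlekamp's sign-expansion rule, a Blue-Red Hackenbush stalk has the value of the surreal number whose sign sequence is the edge sequence with B -> + and R -> -.
Sign sequence: +-+-+-+-+
Trace the sign expansion in the surreal number tree, starting from 0:
Edge 1: B (sign +) -> bounds (0, +inf), value = 1
Edge 2: R (sign -) -> bounds (0, 1), value = 1/2
Edge 3: B (sign +) -> bounds (1/2, 1), value = 3/4
Edge 4: R (sign -) -> bounds (1/2, 3/4), value = 5/8
Edge 5: B (sign +) -> bounds (5/8, 3/4), value = 11/16
Edge 6: R (sign -) -> bounds (5/8, 11/16), value = 21/32
Edge 7: B (sign +) -> bounds (21/32, 11/16), value = 43/64
Edge 8: R (sign -) -> bounds (21/32, 43/64), value = 85/128
Edge 9: B (sign +) -> bounds (85/128, 43/64), value = 171/256
Game value = 171/256

171/256


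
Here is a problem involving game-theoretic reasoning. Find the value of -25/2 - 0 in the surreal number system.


x = -25/2, y = 0
Converting to common denominator: 2
x = -25/2, y = 0/2
x - y = -25/2 - 0 = -25/2

-25/2


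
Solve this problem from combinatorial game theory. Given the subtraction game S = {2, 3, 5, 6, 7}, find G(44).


The subtraction set is S = {2, 3, 5, 6, 7}.
G(k) = mex{ G(k - s) : s in S, s <= k }. We compute iteratively: G(0) = 0.
G(1) = mex({}) = 0
G(2) = mex({0}) = 1
G(3) = mex({0}) = 1
G(4) = mex({0, 1}) = 2
G(5) = mex({0, 1}) = 2
G(6) = mex({0, 1, 2}) = 3
G(7) = mex({0, 1, 2}) = 3
G(8) = mex({0, 1, 2, 3}) = 4
G(9) = mex({1, 2, 3}) = 0
G(10) = mex({1, 2, 3, 4}) = 0
G(11) = mex({0, 2, 3, 4}) = 1
G(12) = mex({0, 2, 3}) = 1
G(13) = mex({0, 1, 3, 4}) = 2
G(14) = mex({0, 1, 3, 4}) = 2
G(15) = mex({0, 1, 2, 4}) = 3
Observe that G(9)..G(15) = 0, 0, 1, 1, 2, 2, 3 repeats G(0)..G(6) = 0, 0, 1, 1, 2, 2, 3.
For k >= max(S) = 7, G(k) is determined by the previous 7 values G(k-7)..G(k-1); a window of 7 consecutive values has recurred shifted by 9, so by induction G(k + 9) = G(k) for all k >= 0: the sequence is periodic from the start with period 9.
One period: G(0..8) = 0, 0, 1, 1, 2, 2, 3, 3, 4.
44 mod 9 = 8, so G(44) = G(8) = 4.

4


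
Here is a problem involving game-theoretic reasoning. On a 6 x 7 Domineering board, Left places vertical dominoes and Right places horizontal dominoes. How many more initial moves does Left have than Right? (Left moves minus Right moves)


Board is 6 x 7 (rows x cols).
Left (vertical) placements: (rows-1) * cols = 5 * 7 = 35
Right (horizontal) placements: rows * (cols-1) = 6 * 6 = 36
Advantage = Left - Right = 35 - 36 = -1

-1


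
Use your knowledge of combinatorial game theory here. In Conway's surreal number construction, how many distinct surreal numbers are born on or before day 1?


Day 0: {|} = 0 is born. Count = 1.
Day n: the number of surreal numbers born by day n is 2^(n+1) - 1.
By day 0: 2^1 - 1 = 1
By day 1: 2^2 - 1 = 3
By day 1: 3 surreal numbers.

3


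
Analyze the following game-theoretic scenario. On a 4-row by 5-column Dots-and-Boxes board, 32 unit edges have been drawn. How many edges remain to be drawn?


Grid: 4 x 5 boxes, i.e. 5 rows and 6 columns of dots.
Horizontal edges: (rows + 1) * cols = 5 * 5 = 25
Vertical edges: rows * (cols + 1) = 4 * 6 = 24
Total edges: 25 + 24 = 49
Edges drawn: 32
Remaining: 49 - 32 = 17

17


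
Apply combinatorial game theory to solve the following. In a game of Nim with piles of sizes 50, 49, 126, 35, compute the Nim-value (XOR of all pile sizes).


We need the XOR (exclusive or) of all pile sizes.
After XOR-ing pile 1 (size 50): 0 XOR 50 = 50
After XOR-ing pile 2 (size 49): 50 XOR 49 = 3
After XOR-ing pile 3 (size 126): 3 XOR 126 = 125
After XOR-ing pile 4 (size 35): 125 XOR 35 = 94
The Nim-value of this position is 94.

94


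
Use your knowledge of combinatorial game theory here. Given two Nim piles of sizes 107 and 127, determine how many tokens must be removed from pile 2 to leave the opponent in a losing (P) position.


Piles: 107 and 127
Current XOR: 107 XOR 127 = 20 (non-zero, so this is an N-position).
To make the XOR zero, we need to find a move that balances the piles.
For pile 2 (size 127): target = 127 XOR 20 = 107
We reduce pile 2 from 127 to 107.
Tokens removed: 127 - 107 = 20
Verification: 107 XOR 107 = 0

20


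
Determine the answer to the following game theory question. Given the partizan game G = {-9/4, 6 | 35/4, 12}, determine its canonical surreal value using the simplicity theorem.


Left options: {-9/4, 6}, max = 6
Right options: {35/4, 12}, min = 35/4
All options are numbers and max(Left) < min(Right), so by the simplicity theorem the value is the simplest (earliest-born) number strictly between 6 and 35/4.
Integers 7 through 8 all lie strictly between 6 and 35/4.
Among integers, the simplest (lowest birthday = smallest |n|; 0 is born on day 0, +-n on day n) is 7.
No non-integer in the interval can be simpler: if x is a non-integer in the interval, then floor(x) or ceil(x) also lies in the interval (the interval contains an integer), and both are proper prefixes of x's sign expansion, i.e. born earlier. So the game value is 7.
Game value = 7

7


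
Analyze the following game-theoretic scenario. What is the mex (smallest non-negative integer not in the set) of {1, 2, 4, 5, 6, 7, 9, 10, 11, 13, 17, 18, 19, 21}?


Set = {1, 2, 4, 5, 6, 7, 9, 10, 11, 13, 17, 18, 19, 21}
0 is NOT in the set. This is the mex.
mex = 0

0


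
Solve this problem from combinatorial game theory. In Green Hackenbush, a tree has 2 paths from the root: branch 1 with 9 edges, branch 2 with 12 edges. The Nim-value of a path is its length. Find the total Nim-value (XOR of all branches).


The tree has 2 branches from the ground vertex.
In Green Hackenbush, the Nim-value of a simple path of length k is k.
Branch 1: length 9, Nim-value = 9
Branch 2: length 12, Nim-value = 12
Total Nim-value = XOR of all branch values:
0 XOR 9 = 9
9 XOR 12 = 5
Nim-value of the tree = 5

5


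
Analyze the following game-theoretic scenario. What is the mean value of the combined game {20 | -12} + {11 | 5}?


G1 = {20 | -12}, G2 = {11 | 5}
Each is a switch {a | b} with numbers a > b; its mean value is (a + b)/2, and mean value is additive over game sums: m(G1 + G2) = m(G1) + m(G2).
Mean of G1 = (20 + (-12))/2 = 8/2 = 4
Mean of G2 = (11 + (5))/2 = 16/2 = 8
Mean of G1 + G2 = 4 + 8 = 12

12


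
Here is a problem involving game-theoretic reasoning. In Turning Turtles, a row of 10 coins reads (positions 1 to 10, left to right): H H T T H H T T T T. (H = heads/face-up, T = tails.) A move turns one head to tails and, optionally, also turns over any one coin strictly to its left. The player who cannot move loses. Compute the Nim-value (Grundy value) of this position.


Coins: H H T T H H T T T T
Key fact: a single head at position k behaves exactly like a Nim heap of size k (turning it to T and optionally flipping a coin at j < k corresponds to moving the heap from k to j, or to 0), and heads combine as a disjunctive sum (two heads at the same place would cancel, matching j XOR j = 0). So the Nim-value is the XOR of the 1-indexed positions of the heads.
Face-up positions (1-indexed): [1, 2, 5, 6]
XOR 0 with 1: 0 XOR 1 = 1
XOR 1 with 2: 1 XOR 2 = 3
XOR 3 with 5: 3 XOR 5 = 6
XOR 6 with 6: 6 XOR 6 = 0
Nim-value = 0

0


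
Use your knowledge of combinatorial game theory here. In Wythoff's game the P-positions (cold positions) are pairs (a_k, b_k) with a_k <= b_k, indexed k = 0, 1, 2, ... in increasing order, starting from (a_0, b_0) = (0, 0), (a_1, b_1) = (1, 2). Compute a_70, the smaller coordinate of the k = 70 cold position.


By Wythoff's theorem, a_k = floor(k * phi) and b_k = floor(k * phi^2) = a_k + k, where phi = (1 + sqrt(5))/2 is the golden ratio.
phi = (1 + sqrt(5))/2 = 1.618034
k = 70
k * phi = 70 * 1.618034 = 113.262379
a_70 = floor(k * phi) = 113

113


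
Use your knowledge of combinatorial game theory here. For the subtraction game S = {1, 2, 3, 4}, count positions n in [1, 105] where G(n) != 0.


Subtraction set S = {1, 2, 3, 4}, so G(n) = n mod 5.
G(n) = 0 when n is a multiple of 5.
Multiples of 5 in [1, 105]: 21
N-positions (nonzero Grundy) = 105 - 21 = 84

84


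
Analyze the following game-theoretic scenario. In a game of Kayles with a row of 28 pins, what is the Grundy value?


Kayles: a move removes 1 or 2 adjacent pins from a contiguous row.
Removing pins from a row of k leaves two independent rows (a, b) with a + b = k - 1 (one pin) or a + b = k - 2 (two pins); an end removal gives a = 0.
By Sprague-Grundy, G(k) = mex{ G(a) XOR G(b) } over all these splits. G(0) = 0.
G(1): splits (0,0):0^0=0 -> mex({0}) = 1
G(2): splits (0,1):0^1=1 (0,0):0^0=0 -> mex({0, 1}) = 2
G(3): splits (0,2):0^2=2 (1,1):1^1=0 (0,1):0^1=1 -> mex({0, 1, 2}) = 3
G(4): splits (0,3):0^3=3 (1,2):1^2=3 (0,2):0^2=2 (1,1):1^1=0 -> mex({0, 2, 3}) = 1
G(5): splits (0,4):0^1=1 (1,3):1^3=2 (2,2):2^2=0 (0,3):0^3=3 (1,2):1^2=3 -> mex({0, 1, 2, 3}) = 4
G(6) = mex({0, 1, 2, 4}) = 3
G(7) = mex({0, 1, 3, 4, 5}) = 2
G(8) = mex({0, 2, 3, 5, 6}) = 1
G(9) = mex({0, 1, 2, 3, 6, 7}) = 4
G(10) = mex({0, 1, 3, 4, 5, 7}) = 2
G(11) = mex({0, 1, 2, 3, 4, 5}) = 6
G(12) = mex({0, 1, 2, 3, 5, 6, 7}) = 4
G(13) = mex({0, 2, 3, 4, 6, 7}) = 1
G(14) = mex({0, 1, 4, 5, 6, 7}) = 2
G(15) = mex({0, 1, 2, 3, 4, 5, 6}) = 7
G(16) = mex({0, 2, 3, 5, 6, 7}) = 1
G(17) = mex({0, 1, 2, 3, 5, 6, 7}) = 4
G(18) = mex({0, 1, 2, 4, 5, 6}) = 3
G(19) = mex({0, 1, 3, 4, 5, 7}) = 2
G(20) = mex({0, 2, 3, 4, 5, 6, 7}) = 1
G(21) = mex({0, 1, 2, 3, 5, 6, 7}) = 4
G(22) = mex({0, 1, 2, 3, 4, 5, 7}) = 6
G(23) = mex({0, 1, 2, 3, 4, 5, 6}) = 7
G(24) = mex({0, 1, 2, 3, 5, 6, 7}) = 4
G(25) = mex({0, 2, 3, 4, 6, 7}) = 1
G(26) = mex({0, 1, 3, 4, 5, 6, 7}) = 2
G(27) = mex({0, 1, 2, 3, 4, 5, 6, 7}) = 8
G(28) = mex({0, 1, 2, 3, 4, 6, 7, 8}) = 5
Therefore G(28) = 5.

5


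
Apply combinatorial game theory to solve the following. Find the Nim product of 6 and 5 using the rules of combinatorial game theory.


Nim multiplication is bilinear over XOR: (u XOR v) * w = (u*w) XOR (v*w).
So we split each operand into its bit components and XOR the pairwise Nim products.
6 = 2 + 4 (as XOR of powers of 2).
5 = 1 + 4 (as XOR of powers of 2).
Using the standard Nim-product table on single bits:
  2*2 = 3,   2*4 = 8,   2*8 = 12,
  4*4 = 6,   4*8 = 11,  8*8 = 13,
and  1*x = x (identity), k*l = l*k (commutative).
Pairwise Nim products:
  2 * 1 = 2
  2 * 4 = 8
  4 * 1 = 4
  4 * 4 = 6
XOR them: 2 XOR 8 XOR 4 XOR 6 = 8.
Result: 6 * 5 = 8 (in Nim).

8


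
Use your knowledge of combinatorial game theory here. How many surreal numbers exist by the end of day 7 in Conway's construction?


Day 0: {|} = 0 is born. Count = 1.
Day n: the number of surreal numbers born by day n is 2^(n+1) - 1.
By day 0: 2^1 - 1 = 1
By day 1: 2^2 - 1 = 3
By day 2: 2^3 - 1 = 7
By day 3: 2^4 - 1 = 15
By day 4: 2^5 - 1 = 31
By day 5: 2^6 - 1 = 63
By day 6: 2^7 - 1 = 127
By day 7: 2^8 - 1 = 255
By day 7: 255 surreal numbers.

255


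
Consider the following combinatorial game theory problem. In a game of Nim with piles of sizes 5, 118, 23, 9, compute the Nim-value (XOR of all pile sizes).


We need the XOR (exclusive or) of all pile sizes.
After XOR-ing pile 1 (size 5): 0 XOR 5 = 5
After XOR-ing pile 2 (size 118): 5 XOR 118 = 115
After XOR-ing pile 3 (size 23): 115 XOR 23 = 100
After XOR-ing pile 4 (size 9): 100 XOR 9 = 109
The Nim-value of this position is 109.

109


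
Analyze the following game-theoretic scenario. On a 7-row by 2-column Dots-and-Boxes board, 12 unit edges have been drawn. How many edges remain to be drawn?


Grid: 7 x 2 boxes, i.e. 8 rows and 3 columns of dots.
Horizontal edges: (rows + 1) * cols = 8 * 2 = 16
Vertical edges: rows * (cols + 1) = 7 * 3 = 21
Total edges: 16 + 21 = 37
Edges drawn: 12
Remaining: 37 - 12 = 25

25


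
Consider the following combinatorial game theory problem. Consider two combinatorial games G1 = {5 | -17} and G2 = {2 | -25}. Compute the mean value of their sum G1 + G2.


G1 = {5 | -17}, G2 = {2 | -25}
Each is a switch {a | b} with numbers a > b; its mean value is (a + b)/2, and mean value is additive over game sums: m(G1 + G2) = m(G1) + m(G2).
Mean of G1 = (5 + (-17))/2 = -12/2 = -6
Mean of G2 = (2 + (-25))/2 = -23/2 = -23/2
Mean of G1 + G2 = -6 + -23/2 = -35/2

-35/2


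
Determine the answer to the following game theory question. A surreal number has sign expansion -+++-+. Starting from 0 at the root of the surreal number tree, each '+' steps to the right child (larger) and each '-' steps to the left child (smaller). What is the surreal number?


Sign expansion: -+++-+
Rule: track bounds (lo, hi), initially (-inf, +inf). On '+', the current value becomes lo and we move to the simplest number in (value, hi): value + 1 if hi = +inf, otherwise the midpoint (value + hi)/2. On '-', the current value becomes hi and we move to value - 1 if lo = -inf, otherwise the midpoint (lo + value)/2.
Start at 0.
Step 1: sign = -, move left. Bounds: (-inf, 0). Value = -1
Step 2: sign = +, move right. Bounds: (-1, 0). Value = -1/2
Step 3: sign = +, move right. Bounds: (-1/2, 0). Value = -1/4
Step 4: sign = +, move right. Bounds: (-1/4, 0). Value = -1/8
Step 5: sign = -, move left. Bounds: (-1/4, -1/8). Value = -3/16
Step 6: sign = +, move right. Bounds: (-3/16, -1/8). Value = -5/32
The surreal number with sign expansion -+++-+ is -5/32.

-5/32


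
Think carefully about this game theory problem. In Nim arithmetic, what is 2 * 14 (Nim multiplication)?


Nim multiplication is bilinear over XOR: (u XOR v) * w = (u*w) XOR (v*w).
So we split each operand into its bit components and XOR the pairwise Nim products.
2 = 2 (as XOR of powers of 2).
14 = 2 + 4 + 8 (as XOR of powers of 2).
Using the standard Nim-product table on single bits:
  2*2 = 3,   2*4 = 8,   2*8 = 12,
  4*4 = 6,   4*8 = 11,  8*8 = 13,
and  1*x = x (identity), k*l = l*k (commutative).
Pairwise Nim products:
  2 * 2 = 3
  2 * 4 = 8
  2 * 8 = 12
XOR them: 3 XOR 8 XOR 12 = 7.
Result: 2 * 14 = 7 (in Nim).

7


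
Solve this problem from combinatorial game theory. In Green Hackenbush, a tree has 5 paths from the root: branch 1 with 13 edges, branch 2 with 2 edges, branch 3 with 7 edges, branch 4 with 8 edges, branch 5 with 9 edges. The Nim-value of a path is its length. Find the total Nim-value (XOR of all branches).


The tree has 5 branches from the ground vertex.
In Green Hackenbush, the Nim-value of a simple path of length k is k.
Branch 1: length 13, Nim-value = 13
Branch 2: length 2, Nim-value = 2
Branch 3: length 7, Nim-value = 7
Branch 4: length 8, Nim-value = 8
Branch 5: length 9, Nim-value = 9
Total Nim-value = XOR of all branch values:
0 XOR 13 = 13
13 XOR 2 = 15
15 XOR 7 = 8
8 XOR 8 = 0
0 XOR 9 = 9
Nim-value of the tree = 9

9


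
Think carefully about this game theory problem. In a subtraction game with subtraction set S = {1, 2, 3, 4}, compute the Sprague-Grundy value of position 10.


The subtraction set is S = {1, 2, 3, 4}.
G(k) = mex{ G(k - s) : s in S, s <= k }. We compute iteratively: G(0) = 0.
G(1) = mex({0}) = 1
G(2) = mex({0, 1}) = 2
G(3) = mex({0, 1, 2}) = 3
G(4) = mex({0, 1, 2, 3}) = 4
G(5) = mex({1, 2, 3, 4}) = 0
G(6) = mex({0, 2, 3, 4}) = 1
G(7) = mex({0, 1, 3, 4}) = 2
G(8) = mex({0, 1, 2, 4}) = 3
Observe that G(5)..G(8) = 0, 1, 2, 3 repeats G(0)..G(3) = 0, 1, 2, 3.
For k >= max(S) = 4, G(k) is determined by the previous 4 values G(k-4)..G(k-1); a window of 4 consecutive values has recurred shifted by 5, so by induction G(k + 5) = G(k) for all k >= 0: the sequence is periodic from the start with period 5.
One period: G(0..4) = 0, 1, 2, 3, 4.
10 mod 5 = 0, so G(10) = G(0) = 0.

0


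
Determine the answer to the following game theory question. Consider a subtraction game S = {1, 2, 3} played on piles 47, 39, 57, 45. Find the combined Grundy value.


Subtraction set: {1, 2, 3}
For this subtraction set, G(n) = n mod 4 (period = max + 1 = 4).
Pile 1 (size 47): G(47) = 47 mod 4 = 3
Pile 2 (size 39): G(39) = 39 mod 4 = 3
Pile 3 (size 57): G(57) = 57 mod 4 = 1
Pile 4 (size 45): G(45) = 45 mod 4 = 1
Total Grundy value = XOR of all: 3 XOR 3 XOR 1 XOR 1 = 0

0


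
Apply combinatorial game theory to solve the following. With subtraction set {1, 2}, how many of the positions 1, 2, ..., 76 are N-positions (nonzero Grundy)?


Subtraction set S = {1, 2}, so G(n) = n mod 3.
G(n) = 0 when n is a multiple of 3.
Multiples of 3 in [1, 76]: 25
N-positions (nonzero Grundy) = 76 - 25 = 51

51


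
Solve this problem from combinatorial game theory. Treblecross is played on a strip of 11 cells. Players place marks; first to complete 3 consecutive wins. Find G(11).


Treblecross: place X on empty cells; 3-in-a-row wins.
Playing within two cells of an existing X lets the opponent win at once, so sensible play treats the cells i-2..i+2 around each X as dead. The player left with no safe cell loses, so this is a normal-play take-away game on strips of safe cells.
Placing X at cell i (0-indexed) of a strip of k safe cells leaves independent strips of sizes max(0, i-2) and max(0, k-i-3). Hence G(k) = mex{ G(max(0,i-2)) XOR G(max(0,k-i-3)) : 0 <= i < k }, with G(0) = 0.
G(1): splits (0,0):0^0=0 -> mex({0}) = 1
G(2): splits (0,0):0^0=0 -> mex({0}) = 1
G(3): splits (0,0):0^0=0 -> mex({0}) = 1
G(4): splits (0,1):0^1=1 (0,0):0^0=0 -> mex({0, 1}) = 2
G(5): splits (0,2):0^1=1 (0,1):0^1=1 (0,0):0^0=0 -> mex({0, 1}) = 2
G(6) = mex({1}) = 0
G(7) = mex({0, 1, 2}) = 3
G(8) = mex({0, 1, 2}) = 3
G(9) = mex({0, 2}) = 1
G(10) = mex({0, 2, 3}) = 1
G(11) = mex({0, 3}) = 1
Therefore G(11) = 1.

1


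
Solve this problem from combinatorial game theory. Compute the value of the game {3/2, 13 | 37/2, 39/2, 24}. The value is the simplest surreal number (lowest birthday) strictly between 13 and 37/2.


Left options: {3/2, 13}, max = 13
Right options: {37/2, 39/2, 24}, min = 37/2
All options are numbers and max(Left) < min(Right), so by the simplicity theorem the value is the simplest (earliest-born) number strictly between 13 and 37/2.
Integers 14 through 18 all lie strictly between 13 and 37/2.
Among integers, the simplest (lowest birthday = smallest |n|; 0 is born on day 0, +-n on day n) is 14.
No non-integer in the interval can be simpler: if x is a non-integer in the interval, then floor(x) or ceil(x) also lies in the interval (the interval contains an integer), and both are proper prefixes of x's sign expansion, i.e. born earlier. So the game value is 14.
Game value = 14

14


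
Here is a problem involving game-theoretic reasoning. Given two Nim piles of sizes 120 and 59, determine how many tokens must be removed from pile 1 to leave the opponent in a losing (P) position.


Piles: 120 and 59
Current XOR: 120 XOR 59 = 67 (non-zero, so this is an N-position).
To make the XOR zero, we need to find a move that balances the piles.
For pile 1 (size 120): target = 120 XOR 67 = 59
We reduce pile 1 from 120 to 59.
Tokens removed: 120 - 59 = 61
Verification: 59 XOR 59 = 0

61


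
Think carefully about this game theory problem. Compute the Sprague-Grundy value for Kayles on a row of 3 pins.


Kayles: a move removes 1 or 2 adjacent pins from a contiguous row.
Removing pins from a row of k leaves two independent rows (a, b) with a + b = k - 1 (one pin) or a + b = k - 2 (two pins); an end removal gives a = 0.
By Sprague-Grundy, G(k) = mex{ G(a) XOR G(b) } over all these splits. G(0) = 0.
G(1): splits (0,0):0^0=0 -> mex({0}) = 1
G(2): splits (0,1):0^1=1 (0,0):0^0=0 -> mex({0, 1}) = 2
G(3): splits (0,2):0^2=2 (1,1):1^1=0 (0,1):0^1=1 -> mex({0, 1, 2}) = 3
Therefore G(3) = 3.

3


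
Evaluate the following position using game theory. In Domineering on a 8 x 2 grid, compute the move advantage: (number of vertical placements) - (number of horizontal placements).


Board is 8 x 2 (rows x cols).
Left (vertical) placements: (rows-1) * cols = 7 * 2 = 14
Right (horizontal) placements: rows * (cols-1) = 8 * 1 = 8
Advantage = Left - Right = 14 - 8 = 6

6


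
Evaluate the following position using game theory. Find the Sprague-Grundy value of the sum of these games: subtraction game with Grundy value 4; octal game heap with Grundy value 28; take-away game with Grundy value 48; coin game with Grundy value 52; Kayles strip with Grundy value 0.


By the Sprague-Grundy theorem, the Grundy value of a sum of games is the XOR of individual Grundy values.
subtraction game: Grundy value = 4. Running XOR: 0 XOR 4 = 4
octal game heap: Grundy value = 28. Running XOR: 4 XOR 28 = 24
take-away game: Grundy value = 48. Running XOR: 24 XOR 48 = 40
coin game: Grundy value = 52. Running XOR: 40 XOR 52 = 28
Kayles strip: Grundy value = 0. Running XOR: 28 XOR 0 = 28
The combined Grundy value is 28.

28


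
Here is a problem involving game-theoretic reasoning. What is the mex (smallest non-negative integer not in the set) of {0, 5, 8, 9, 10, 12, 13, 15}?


Set = {0, 5, 8, 9, 10, 12, 13, 15}
0 is in the set.
1 is NOT in the set. This is the mex.
mex = 1

1


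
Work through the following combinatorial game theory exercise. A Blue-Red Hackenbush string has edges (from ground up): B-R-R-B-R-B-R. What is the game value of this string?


Edges (from ground): B-R-R-B-R-B-R
By Berlekamp's sign-expansion rule, a Blue-Red Hackenbush stalk has the value of the surreal number whose sign sequence is the edge sequence with B -> + and R -> -.
Sign sequence: +--+-+-
Trace the sign expansion in the surreal number tree, starting from 0:
Edge 1: B (sign +) -> bounds (0, +inf), value = 1
Edge 2: R (sign -) -> bounds (0, 1), value = 1/2
Edge 3: R (sign -) -> bounds (0, 1/2), value = 1/4
Edge 4: B (sign +) -> bounds (1/4, 1/2), value = 3/8
Edge 5: R (sign -) -> bounds (1/4, 3/8), value = 5/16
Edge 6: B (sign +) -> bounds (5/16, 3/8), value = 11/32
Edge 7: R (sign -) -> bounds (5/16, 11/32), value = 21/64
Game value = 21/64

21/64


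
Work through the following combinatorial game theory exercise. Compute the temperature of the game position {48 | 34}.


The game is {48 | 34}, a switch {a | b} with numbers a > b.
Cooling {a | b} by t gives {a - t | b + t}, which stops being hot when a - t = b + t, i.e. at t = (a - b)/2. So the temperature of a switch is (a - b)/2.
Temperature = (Left option - Right option) / 2
= (48 - (34)) / 2
= 14 / 2
= 7

7


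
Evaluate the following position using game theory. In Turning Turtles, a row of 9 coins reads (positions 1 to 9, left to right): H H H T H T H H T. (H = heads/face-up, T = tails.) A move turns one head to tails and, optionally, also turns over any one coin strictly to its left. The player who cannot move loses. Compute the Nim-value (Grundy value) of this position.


Coins: H H H T H T H H T
Key fact: a single head at position k behaves exactly like a Nim heap of size k (turning it to T and optionally flipping a coin at j < k corresponds to moving the heap from k to j, or to 0), and heads combine as a disjunctive sum (two heads at the same place would cancel, matching j XOR j = 0). So the Nim-value is the XOR of the 1-indexed positions of the heads.
Face-up positions (1-indexed): [1, 2, 3, 5, 7, 8]
XOR 0 with 1: 0 XOR 1 = 1
XOR 1 with 2: 1 XOR 2 = 3
XOR 3 with 3: 3 XOR 3 = 0
XOR 0 with 5: 0 XOR 5 = 5
XOR 5 with 7: 5 XOR 7 = 2
XOR 2 with 8: 2 XOR 8 = 10
Nim-value = 10

10


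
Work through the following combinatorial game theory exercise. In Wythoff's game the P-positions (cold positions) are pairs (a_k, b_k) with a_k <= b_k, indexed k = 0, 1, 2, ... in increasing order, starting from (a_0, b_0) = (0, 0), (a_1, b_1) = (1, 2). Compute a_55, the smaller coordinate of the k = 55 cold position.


By Wythoff's theorem, a_k = floor(k * phi) and b_k = floor(k * phi^2) = a_k + k, where phi = (1 + sqrt(5))/2 is the golden ratio.
phi = (1 + sqrt(5))/2 = 1.618034
k = 55
k * phi = 55 * 1.618034 = 88.991869
a_55 = floor(k * phi) = 88

88


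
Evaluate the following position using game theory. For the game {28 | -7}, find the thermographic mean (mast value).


Game = {28 | -7}, a switch {a | b} with numbers a > b.
Its thermograph has left wall a - t and right wall b + t, which meet at t = (a - b)/2, where both equal (a + b)/2. So the mast (mean value) is at (a + b)/2.
Mean = (28 + (-7))/2 = 21/2 = 21/2

21/2


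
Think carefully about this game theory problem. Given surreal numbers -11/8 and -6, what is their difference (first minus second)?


x = -11/8, y = -6
Converting to common denominator: 8
x = -11/8, y = -48/8
x - y = -11/8 - -6 = 37/8

37/8


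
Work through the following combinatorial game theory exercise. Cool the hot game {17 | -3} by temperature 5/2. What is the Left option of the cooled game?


Original game: {17 | -3} (a switch {a | b} with a > b).
Cooling by t (for t below the temperature (a - b)/2 = 10) taxes each move by t: {a | b} cooled by t is {a - t | b + t}.
Cooling amount: t = 5/2
Cooled Left option: 17 - 5/2 = 29/2
Cooled Right option: -3 + 5/2 = -1/2
Cooled game: {29/2 | -1/2}
Left option = 29/2

29/2


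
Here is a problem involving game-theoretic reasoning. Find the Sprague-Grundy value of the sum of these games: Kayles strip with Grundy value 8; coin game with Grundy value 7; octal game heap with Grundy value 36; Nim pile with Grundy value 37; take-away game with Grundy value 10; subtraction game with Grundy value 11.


By the Sprague-Grundy theorem, the Grundy value of a sum of games is the XOR of individual Grundy values.
Kayles strip: Grundy value = 8. Running XOR: 0 XOR 8 = 8
coin game: Grundy value = 7. Running XOR: 8 XOR 7 = 15
octal game heap: Grundy value = 36. Running XOR: 15 XOR 36 = 43
Nim pile: Grundy value = 37. Running XOR: 43 XOR 37 = 14
take-away game: Grundy value = 10. Running XOR: 14 XOR 10 = 4
subtraction game: Grundy value = 11. Running XOR: 4 XOR 11 = 15
The combined Grundy value is 15.

15


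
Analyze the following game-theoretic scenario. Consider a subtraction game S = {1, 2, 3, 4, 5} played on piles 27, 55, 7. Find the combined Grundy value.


Subtraction set: {1, 2, 3, 4, 5}
For this subtraction set, G(n) = n mod 6 (period = max + 1 = 6).
Pile 1 (size 27): G(27) = 27 mod 6 = 3
Pile 2 (size 55): G(55) = 55 mod 6 = 1
Pile 3 (size 7): G(7) = 7 mod 6 = 1
Total Grundy value = XOR of all: 3 XOR 1 XOR 1 = 3

3


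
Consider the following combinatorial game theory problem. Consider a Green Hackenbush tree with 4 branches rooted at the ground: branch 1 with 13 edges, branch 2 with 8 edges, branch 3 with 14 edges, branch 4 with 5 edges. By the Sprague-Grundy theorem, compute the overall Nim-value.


The tree has 4 branches from the ground vertex.
In Green Hackenbush, the Nim-value of a simple path of length k is k.
Branch 1: length 13, Nim-value = 13
Branch 2: length 8, Nim-value = 8
Branch 3: length 14, Nim-value = 14
Branch 4: length 5, Nim-value = 5
Total Nim-value = XOR of all branch values:
0 XOR 13 = 13
13 XOR 8 = 5
5 XOR 14 = 11
11 XOR 5 = 14
Nim-value of the tree = 14

14


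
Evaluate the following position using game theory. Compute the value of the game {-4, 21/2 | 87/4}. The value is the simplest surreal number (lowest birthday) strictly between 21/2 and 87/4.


Left options: {-4, 21/2}, max = 21/2
Right options: {87/4}, min = 87/4
All options are numbers and max(Left) < min(Right), so by the simplicity theorem the value is the simplest (earliest-born) number strictly between 21/2 and 87/4.
Integers 11 through 21 all lie strictly between 21/2 and 87/4.
Among integers, the simplest (lowest birthday = smallest |n|; 0 is born on day 0, +-n on day n) is 11.
No non-integer in the interval can be simpler: if x is a non-integer in the interval, then floor(x) or ceil(x) also lies in the interval (the interval contains an integer), and both are proper prefixes of x's sign expansion, i.e. born earlier. So the game value is 11.
Game value = 11

11


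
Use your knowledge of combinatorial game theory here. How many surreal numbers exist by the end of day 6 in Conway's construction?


Day 0: {|} = 0 is born. Count = 1.
Day n: the number of surreal numbers born by day n is 2^(n+1) - 1.
By day 0: 2^1 - 1 = 1
By day 1: 2^2 - 1 = 3
By day 2: 2^3 - 1 = 7
By day 3: 2^4 - 1 = 15
By day 4: 2^5 - 1 = 31
By day 5: 2^6 - 1 = 63
By day 6: 2^7 - 1 = 127
By day 6: 127 surreal numbers.

127


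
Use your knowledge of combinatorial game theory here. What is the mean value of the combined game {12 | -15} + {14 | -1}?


G1 = {12 | -15}, G2 = {14 | -1}
Each is a switch {a | b} with numbers a > b; its mean value is (a + b)/2, and mean value is additive over game sums: m(G1 + G2) = m(G1) + m(G2).
Mean of G1 = (12 + (-15))/2 = -3/2 = -3/2
Mean of G2 = (14 + (-1))/2 = 13/2 = 13/2
Mean of G1 + G2 = -3/2 + 13/2 = 5

5


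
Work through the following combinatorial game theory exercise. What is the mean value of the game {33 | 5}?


Game = {33 | 5}, a switch {a | b} with numbers a > b.
Its thermograph has left wall a - t and right wall b + t, which meet at t = (a - b)/2, where both equal (a + b)/2. So the mast (mean value) is at (a + b)/2.
Mean = (33 + (5))/2 = 38/2 = 19

19


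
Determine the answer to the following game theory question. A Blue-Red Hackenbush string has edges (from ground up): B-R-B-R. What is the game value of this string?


Edges (from ground): B-R-B-R
By Berlekamp's sign-expansion rule, a Blue-Red Hackenbush stalk has the value of the surreal number whose sign sequence is the edge sequence with B -> + and R -> -.
Sign sequence: +-+-
Trace the sign expansion in the surreal number tree, starting from 0:
Edge 1: B (sign +) -> bounds (0, +inf), value = 1
Edge 2: R (sign -) -> bounds (0, 1), value = 1/2
Edge 3: B (sign +) -> bounds (1/2, 1), value = 3/4
Edge 4: R (sign -) -> bounds (1/2, 3/4), value = 5/8
Game value = 5/8

5/8


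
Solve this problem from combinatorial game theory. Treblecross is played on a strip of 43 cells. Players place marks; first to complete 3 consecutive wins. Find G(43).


Treblecross: place X on empty cells; 3-in-a-row wins.
Playing within two cells of an existing X lets the opponent win at once, so sensible play treats the cells i-2..i+2 around each X as dead. The player left with no safe cell loses, so this is a normal-play take-away game on strips of safe cells.
Placing X at cell i (0-indexed) of a strip of k safe cells leaves independent strips of sizes max(0, i-2) and max(0, k-i-3). Hence G(k) = mex{ G(max(0,i-2)) XOR G(max(0,k-i-3)) : 0 <= i < k }, with G(0) = 0.
G(1): splits (0,0):0^0=0 -> mex({0}) = 1
G(2): splits (0,0):0^0=0 -> mex({0}) = 1
G(3): splits (0,0):0^0=0 -> mex({0}) = 1
G(4): splits (0,1):0^1=1 (0,0):0^0=0 -> mex({0, 1}) = 2
G(5): splits (0,2):0^1=1 (0,1):0^1=1 (0,0):0^0=0 -> mex({0, 1}) = 2
G(6) = mex({1}) = 0
G(7) = mex({0, 1, 2}) = 3
G(8) = mex({0, 1, 2}) = 3
G(9) = mex({0, 2}) = 1
G(10) = mex({0, 2, 3}) = 1
G(11) = mex({0, 3}) = 1
G(12) = mex({1, 3}) = 0
G(13) = mex({0, 1, 2, 3}) = 4
G(14) = mex({0, 1, 2}) = 3
G(15) = mex({0, 1, 2}) = 3
G(16) = mex({0, 1, 2, 4}) = 3
G(17) = mex({0, 1, 3, 4}) = 2
G(18) = mex({0, 1, 3, 4}) = 2
G(19) = mex({0, 1, 3, 5}) = 2
G(20) = mex({0, 1, 2, 3, 5}) = 4
G(21) = mex({0, 1, 2, 3, 5}) = 4
G(22) = mex({1, 2, 6}) = 0
G(23) = mex({0, 1, 2, 3, 4, 6}) = 5
G(24) = mex({0, 1, 2, 3, 4}) = 5
G(25) = mex({0, 1, 3, 4, 7}) = 2
G(26) = mex({0, 1, 3, 4, 5, 7}) = 2
G(27) = mex({0, 1, 3, 5}) = 2
G(28) = mex({0, 1, 2, 5}) = 3
G(29) = mex({0, 1, 2, 4, 5, 6}) = 3
G(30) = mex({1, 2, 4, 6}) = 0
G(31) = mex({0, 1, 2, 3, 4, 6}) = 5
G(32) = mex({1, 2, 3, 4, 7}) = 0
G(33) = mex({0, 3, 7}) = 1
G(34) = mex({0, 2, 3, 5, 7}) = 1
G(35) = mex({0, 2, 3, 5, 6}) = 1
G(36) = mex({0, 1, 2, 5, 6}) = 3
G(37) = mex({0, 1, 2, 4, 5, 6}) = 3
G(38) = mex({0, 1, 2, 4}) = 3
G(39) = mex({0, 1, 2, 3, 4, 7}) = 5
G(40) = mex({0, 1, 2, 3, 4, 5, 7}) = 6
G(41) = mex({0, 1, 2, 3, 5, 7}) = 4
G(42) = mex({0, 1, 2, 3, 5, 6, 7}) = 4
G(43) = mex({0, 2, 3, 5, 6}) = 1
Therefore G(43) = 1.

1
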